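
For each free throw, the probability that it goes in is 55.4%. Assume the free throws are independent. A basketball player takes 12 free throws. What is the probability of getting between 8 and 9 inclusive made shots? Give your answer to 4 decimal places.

0.2697

X ~ Binomial(12, 0.554); P(8 ≤ X ≤ 9) = Σ C(12,k) p^k (1−p)^(12−k) over k:
  k=8: C(12,8)·0.554^8·0.446^4 = 0.173789
  k=9: C(12,9)·0.554^9·0.446^3 = 0.095943
Total = 0.269733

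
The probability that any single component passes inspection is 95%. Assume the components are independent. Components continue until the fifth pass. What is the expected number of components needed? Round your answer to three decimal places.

Y = total components until the fifth success; negative binomial with r=5, p=0.95.
E[Y] = r / p = 5 / 0.95 = 5.26316

5.263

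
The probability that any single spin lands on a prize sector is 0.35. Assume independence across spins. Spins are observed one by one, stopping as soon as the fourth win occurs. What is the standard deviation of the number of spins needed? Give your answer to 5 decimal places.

4.60700

Y = total spins until the fourth success; negative binomial with r=4, p=0.35.
SD(Y) = √[r(1−p)/p²] = √(21.2244898) = 4.6070044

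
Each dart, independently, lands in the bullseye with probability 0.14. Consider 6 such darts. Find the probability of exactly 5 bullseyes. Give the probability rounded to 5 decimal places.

X ~ Binomial(n=6, p=0.14).
P(X=5) = C(6,5) · p^5 · (1−p)^1
= 6 · 5.3782e-05 · 0.86 = 0.0002775

0.00028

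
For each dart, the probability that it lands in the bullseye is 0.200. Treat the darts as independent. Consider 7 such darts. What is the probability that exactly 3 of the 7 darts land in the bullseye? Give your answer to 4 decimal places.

X ~ Binomial(n=7, p=0.20).
P(X=3) = C(7,3) · p^3 · (1−p)^4
= 35 · 0.008 · 0.4096 = 0.114688

0.1147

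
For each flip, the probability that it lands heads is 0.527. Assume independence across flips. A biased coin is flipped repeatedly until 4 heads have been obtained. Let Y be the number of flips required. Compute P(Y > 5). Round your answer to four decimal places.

0.7769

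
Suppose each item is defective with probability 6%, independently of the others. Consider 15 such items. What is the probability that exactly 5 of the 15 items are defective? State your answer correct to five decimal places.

X ~ Binomial(n=15, p=0.06).
P(X=5) = C(15,5) · p^5 · (1−p)^10
= 3003 · 7.776e-07 · 0.53862 = 0.0012577

0.00126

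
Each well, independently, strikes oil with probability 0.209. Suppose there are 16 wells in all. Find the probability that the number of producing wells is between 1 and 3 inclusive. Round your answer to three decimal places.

X ~ Binomial(16, 0.209); P(1 ≤ X ≤ 3) = Σ C(16,k) p^k (1−p)^(16−k) over k:
  k=1: C(16,1)·0.209^1·0.791^15 = 0.09929
  k=2: C(16,2)·0.209^2·0.791^14 = 0.19676
  k=3: C(16,3)·0.209^3·0.791^13 = 0.24262
Total = 0.53867

0.539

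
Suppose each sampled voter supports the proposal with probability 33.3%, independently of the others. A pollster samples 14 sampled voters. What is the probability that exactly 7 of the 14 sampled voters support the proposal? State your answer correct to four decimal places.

0.0915

X ~ Binomial(n=14, p=0.333).
P(X=7) = C(14,7) · p^7 · (1−p)^7
= 3432 · 0.00045406 · 0.058733 = 0.091525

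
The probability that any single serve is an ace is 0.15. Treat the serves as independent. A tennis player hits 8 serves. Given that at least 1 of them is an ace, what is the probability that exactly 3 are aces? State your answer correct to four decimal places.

X ~ Binomial(8, 0.15). Want P(X=3 | X≥1) = P(X=3) / P(X≥1).
P(X=3) = C(8,3)·0.15^3·0.85^5 = 0.083860
P(X≥1) = 1 − 0.272491 = 0.727509
Ratio = 0.083860 / 0.727509 = 0.115270

0.1153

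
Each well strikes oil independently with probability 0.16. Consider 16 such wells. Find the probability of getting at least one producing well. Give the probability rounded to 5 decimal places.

P(at least one) = 1 − P(none) = 1 − (1 − 0.16)^16
= 1 − 0.0614425 = 0.9385575

0.93856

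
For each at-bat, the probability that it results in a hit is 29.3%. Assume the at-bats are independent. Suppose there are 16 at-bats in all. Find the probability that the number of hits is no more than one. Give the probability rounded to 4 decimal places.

0.0297

X ~ Binomial(16, 0.293); P(X ≤ 1) = Σ C(16,k) p^k (1−p)^(16−k) over k:
  k=0: C(16,0)·0.293^0·0.707^16 = 0.003897
  k=1: C(16,1)·0.293^1·0.707^15 = 0.025839
Total = 0.029736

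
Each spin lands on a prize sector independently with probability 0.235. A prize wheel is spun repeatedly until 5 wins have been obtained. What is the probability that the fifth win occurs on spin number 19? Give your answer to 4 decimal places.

Y = trial on which the fifth success occurs; negative binomial, r=5, p=0.235.
P(Y=19) = C(18,4) · p^5 · (1−p)^14
= 3060 · 0.0007167 · 0.02351 = 0.051561

0.0516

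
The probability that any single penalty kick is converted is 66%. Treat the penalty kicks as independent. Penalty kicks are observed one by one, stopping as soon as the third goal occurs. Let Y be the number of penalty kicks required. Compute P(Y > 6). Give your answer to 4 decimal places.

Needing more than 6 penalty kicks ⇔ fewer than 3 successes in the first 6. With X ~ Binomial(6, 0.66), P(Y > 6) = P(X ≤ 2).
  k=0: C(6,0)·0.66^0·0.34^6 = 0.001545
  k=1: C(6,1)·0.66^1·0.34^5 = 0.017992
  k=2: C(6,2)·0.66^2·0.34^4 = 0.087316
P(X ≤ 2) = 0.106853

0.1069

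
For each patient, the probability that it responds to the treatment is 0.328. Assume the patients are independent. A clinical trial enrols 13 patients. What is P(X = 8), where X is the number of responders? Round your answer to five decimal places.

0.02363

X ~ Binomial(n=13, p=0.328).
P(X=8) = C(13,8) · p^8 · (1−p)^5
= 1287 · 0.00013396 · 0.13704 = 0.0236274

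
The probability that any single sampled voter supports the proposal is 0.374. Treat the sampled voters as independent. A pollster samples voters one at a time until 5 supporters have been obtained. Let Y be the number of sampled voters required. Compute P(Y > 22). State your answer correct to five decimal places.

0.04542

Needing more than 22 sampled voters ⇔ fewer than 5 successes in the first 22. With X ~ Binomial(22, 0.374), P(Y > 22) = P(X ≤ 4).
  k=0: C(22,0)·0.374^0·0.626^22 = 0.0000335
  k=1: C(22,1)·0.374^1·0.626^21 = 0.0004399
  k=2: C(22,2)·0.374^2·0.626^20 = 0.0027596
  k=3: C(22,3)·0.374^3·0.626^19 = 0.0109913
  k=4: C(22,4)·0.374^4·0.626^18 = 0.0311917
P(X ≤ 4) = 0.0454159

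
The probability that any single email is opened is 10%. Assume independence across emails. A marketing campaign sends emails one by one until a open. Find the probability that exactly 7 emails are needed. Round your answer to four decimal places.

Geometric (trials to first success), p = 0.10.
P(Y = 7) = (1−p)^6 · p = 0.53144 · 0.10 = 0.053144

0.0531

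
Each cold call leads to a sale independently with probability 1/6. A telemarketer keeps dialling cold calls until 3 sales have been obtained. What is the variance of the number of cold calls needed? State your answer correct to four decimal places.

90.0000

Y = total cold calls until the third success; negative binomial with r=3, p=0.166667.
Var(Y) = r(1−p)/p² = 3·0.833333 / 0.166667² = 90.000000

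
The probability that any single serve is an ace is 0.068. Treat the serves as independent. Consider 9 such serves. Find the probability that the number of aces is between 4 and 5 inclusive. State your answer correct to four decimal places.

0.0020

X ~ Binomial(9, 0.068); P(4 ≤ X ≤ 5) = Σ C(9,k) p^k (1−p)^(9−k) over k:
  k=4: C(9,4)·0.068^4·0.932^5 = 0.001894
  k=5: C(9,5)·0.068^5·0.932^4 = 0.000138
Total = 0.002033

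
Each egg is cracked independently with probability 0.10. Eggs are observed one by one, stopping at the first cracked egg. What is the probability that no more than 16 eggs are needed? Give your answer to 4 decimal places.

0.8147

Y = number of eggs to the first success; geometric, p = 0.10.
P(Y ≤ 16) = 1 − (1−p)^16 = 1 − 0.185302 = 0.814698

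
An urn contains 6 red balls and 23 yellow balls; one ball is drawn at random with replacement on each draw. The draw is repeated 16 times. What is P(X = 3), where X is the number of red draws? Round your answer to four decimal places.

0.2436

X ~ Binomial(n=16, p=0.206897).
P(X=3) = C(16,3) · p^3 · (1−p)^13
= 560 · 0.0088565 · 0.049123 = 0.243633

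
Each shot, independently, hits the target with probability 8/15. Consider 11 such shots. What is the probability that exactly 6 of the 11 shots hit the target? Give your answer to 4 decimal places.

X ~ Binomial(n=11, p=0.533333).
P(X=6) = C(11,6) · p^6 · (1−p)^5
= 462 · 0.023014 · 0.022133 = 0.235325

0.2353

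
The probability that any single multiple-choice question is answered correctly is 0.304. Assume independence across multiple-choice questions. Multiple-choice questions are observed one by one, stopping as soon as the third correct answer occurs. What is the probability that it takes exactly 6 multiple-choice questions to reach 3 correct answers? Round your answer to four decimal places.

Y = trial on which the third success occurs; negative binomial, r=3, p=0.304.
P(Y=6) = C(5,2) · p^3 · (1−p)^3
= 10 · 0.028094 · 0.33715 = 0.094721

0.0947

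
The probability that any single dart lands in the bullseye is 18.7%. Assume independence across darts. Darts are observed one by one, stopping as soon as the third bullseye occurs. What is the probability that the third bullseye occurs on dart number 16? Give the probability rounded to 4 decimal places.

Y = trial on which the third success occurs; negative binomial, r=3, p=0.187.
P(Y=16) = C(15,2) · p^3 · (1−p)^13
= 105 · 0.0065392 · 0.067792 = 0.046547

0.0465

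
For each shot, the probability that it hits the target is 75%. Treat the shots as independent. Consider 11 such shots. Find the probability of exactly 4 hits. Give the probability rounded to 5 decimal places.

X ~ Binomial(n=11, p=0.75).
P(X=4) = C(11,4) · p^4 · (1−p)^7
= 330 · 0.31641 · 6.1035e-05 = 0.0063729

0.00637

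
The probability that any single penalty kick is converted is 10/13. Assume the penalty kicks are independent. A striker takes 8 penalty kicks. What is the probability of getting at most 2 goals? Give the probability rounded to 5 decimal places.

0.00272

X ~ Binomial(8, 0.769231); P(X ≤ 2) = Σ C(8,k) p^k (1−p)^(8−k) over k:
  k=0: C(8,0)·0.769231^0·0.230769^8 = 0.0000080
  k=1: C(8,1)·0.769231^1·0.230769^7 = 0.0002145
  k=2: C(8,2)·0.769231^2·0.230769^6 = 0.0025023
Total = 0.0027248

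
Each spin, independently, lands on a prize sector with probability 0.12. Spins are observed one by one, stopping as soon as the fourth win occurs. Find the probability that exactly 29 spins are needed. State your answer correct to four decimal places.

Y = trial on which the fourth success occurs; negative binomial, r=4, p=0.12.
P(Y=29) = C(28,3) · p^4 · (1−p)^25
= 3276 · 0.00020736 · 0.040932 = 0.027806

0.0278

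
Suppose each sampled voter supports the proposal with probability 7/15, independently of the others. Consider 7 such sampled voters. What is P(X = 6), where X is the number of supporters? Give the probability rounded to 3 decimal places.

X ~ Binomial(n=7, p=0.466667).
P(X=6) = C(7,6) · p^6 · (1−p)^1
= 7 · 0.010329 · 0.53333 = 0.03856

0.039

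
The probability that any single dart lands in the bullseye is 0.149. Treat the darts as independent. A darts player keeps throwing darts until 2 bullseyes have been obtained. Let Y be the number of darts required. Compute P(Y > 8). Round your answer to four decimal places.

0.6604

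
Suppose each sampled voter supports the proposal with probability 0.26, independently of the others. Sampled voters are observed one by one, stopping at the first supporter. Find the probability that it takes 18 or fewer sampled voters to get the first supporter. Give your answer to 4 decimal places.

0.9956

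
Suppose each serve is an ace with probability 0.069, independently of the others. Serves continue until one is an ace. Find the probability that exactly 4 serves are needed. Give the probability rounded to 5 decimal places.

0.05568

Geometric (trials to first success), p = 0.069.
P(Y = 4) = (1−p)^3 · p = 0.80695 · 0.069 = 0.0556799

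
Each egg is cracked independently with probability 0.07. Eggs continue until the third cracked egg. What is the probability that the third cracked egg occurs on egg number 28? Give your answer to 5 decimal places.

0.01962

Y = trial on which the third success occurs; negative binomial, r=3, p=0.07.
P(Y=28) = C(27,2) · p^3 · (1−p)^25
= 351 · 0.000343 · 0.16296 = 0.0196189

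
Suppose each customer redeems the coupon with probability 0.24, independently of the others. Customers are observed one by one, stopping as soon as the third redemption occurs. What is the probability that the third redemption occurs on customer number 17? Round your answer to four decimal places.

Y = trial on which the third success occurs; negative binomial, r=3, p=0.24.
P(Y=17) = C(16,2) · p^3 · (1−p)^14
= 120 · 0.013824 · 0.021448 = 0.035580

0.0356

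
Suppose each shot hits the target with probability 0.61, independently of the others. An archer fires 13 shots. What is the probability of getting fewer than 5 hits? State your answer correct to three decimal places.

0.027

X ~ Binomial(13, 0.61); P(X ≤ 4) = Σ C(13,k) p^k (1−p)^(13−k) over k:
  k=0: C(13,0)·0.61^0·0.39^13 = 0.00000
  k=1: C(13,1)·0.61^1·0.39^12 = 0.00010
  k=2: C(13,2)·0.61^2·0.39^11 = 0.00092
  k=3: C(13,3)·0.61^3·0.39^10 = 0.00528
  k=4: C(13,4)·0.61^4·0.39^9 = 0.02066
Total = 0.02697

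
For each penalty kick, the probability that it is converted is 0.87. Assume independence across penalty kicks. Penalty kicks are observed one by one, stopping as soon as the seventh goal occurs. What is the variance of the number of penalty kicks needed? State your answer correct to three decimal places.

1.202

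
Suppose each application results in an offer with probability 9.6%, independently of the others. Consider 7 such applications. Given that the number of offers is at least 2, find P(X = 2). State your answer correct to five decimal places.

0.83540

X ~ Binomial(7, 0.096). Want P(X=2 | X≥2) = P(X=2) / P(X≥2).
P(X=2) = C(7,2)·0.096^2·0.904^5 = 0.1168433
P(X≥2) = 1 − 0.4933771 − 0.3667582 = 0.1398647
Ratio = 0.1168433 / 0.1398647 = 0.8354028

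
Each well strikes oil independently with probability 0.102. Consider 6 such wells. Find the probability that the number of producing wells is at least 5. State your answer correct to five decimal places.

0.00006

X ~ Binomial(6, 0.102); P(X ≥ 5) = Σ C(6,k) p^k (1−p)^(6−k) over k:
  k=5: C(6,5)·0.102^5·0.898^1 = 0.0000595
  k=6: C(6,6)·0.102^6·0.898^0 = 0.0000011
Total = 0.0000606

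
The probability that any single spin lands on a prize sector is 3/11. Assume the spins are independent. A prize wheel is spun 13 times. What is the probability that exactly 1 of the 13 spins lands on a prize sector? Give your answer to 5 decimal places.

X ~ Binomial(n=13, p=0.272727).
P(X=1) = C(13,1) · p^1 · (1−p)^12
= 13 · 0.27273 · 0.021896 = 0.0776318

0.07763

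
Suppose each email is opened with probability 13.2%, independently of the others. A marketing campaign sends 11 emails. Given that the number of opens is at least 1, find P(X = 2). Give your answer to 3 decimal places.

0.340

X ~ Binomial(11, 0.132). Want P(X=2 | X≥1) = P(X=2) / P(X≥1).
P(X=2) = C(11,2)·0.132^2·0.868^9 = 0.26803
P(X≥1) = 1 − 0.21073 = 0.78927
Ratio = 0.26803 / 0.78927 = 0.33959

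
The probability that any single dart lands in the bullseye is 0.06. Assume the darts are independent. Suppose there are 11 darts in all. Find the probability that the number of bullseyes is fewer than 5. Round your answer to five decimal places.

0.99974

X ~ Binomial(11, 0.06); P(X ≤ 4) = Σ C(11,k) p^k (1−p)^(11−k) over k:
  k=0: C(11,0)·0.06^0·0.94^11 = 0.5062982
  k=1: C(11,1)·0.06^1·0.94^10 = 0.3554860
  k=2: C(11,2)·0.06^2·0.94^9 = 0.1134530
  k=3: C(11,3)·0.06^3·0.94^8 = 0.0217250
  k=4: C(11,4)·0.06^4·0.94^7 = 0.0027734
Total = 0.9997356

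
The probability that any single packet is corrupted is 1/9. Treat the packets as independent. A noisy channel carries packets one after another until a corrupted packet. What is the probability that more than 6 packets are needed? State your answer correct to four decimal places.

Y = number of packets to the first success; geometric, p = 0.111111.
P(Y > 6) = P(first 6 all fail) = (1−p)^6 = 0.493270

0.4933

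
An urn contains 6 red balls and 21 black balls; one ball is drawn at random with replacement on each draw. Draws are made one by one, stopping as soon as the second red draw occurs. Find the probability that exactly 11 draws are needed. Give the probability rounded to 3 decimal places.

0.051

Y = trial on which the second success occurs; negative binomial, r=2, p=0.222222.
P(Y=11) = C(10,1) · p^2 · (1−p)^9
= 10 · 0.049383 · 0.10416 = 0.05144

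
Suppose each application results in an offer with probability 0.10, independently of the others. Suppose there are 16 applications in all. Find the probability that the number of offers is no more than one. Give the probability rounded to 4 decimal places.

X ~ Binomial(16, 0.10); P(X ≤ 1) = Σ C(16,k) p^k (1−p)^(16−k) over k:
  k=0: C(16,0)·0.10^0·0.90^16 = 0.185302
  k=1: C(16,1)·0.10^1·0.90^15 = 0.329426
Total = 0.514728

0.5147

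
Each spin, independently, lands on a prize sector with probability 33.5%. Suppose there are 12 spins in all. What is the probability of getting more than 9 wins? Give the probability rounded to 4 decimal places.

0.0006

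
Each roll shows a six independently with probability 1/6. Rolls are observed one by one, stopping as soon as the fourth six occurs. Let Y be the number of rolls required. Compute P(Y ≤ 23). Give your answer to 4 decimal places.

Finishing within 23 rolls ⇔ at least 4 successes in the first 23. With X ~ Binomial(23, 0.166667), P(Y ≤ 23) = 1 − P(X ≤ 3).
  k=0: C(23,0)·0.166667^0·0.833333^23 = 0.015095
  k=1: C(23,1)·0.166667^1·0.833333^22 = 0.069437
  k=2: C(23,2)·0.166667^2·0.833333^21 = 0.152761
  k=3: C(23,3)·0.166667^3·0.833333^20 = 0.213865
1 − 0.451158 = 0.548842

0.5488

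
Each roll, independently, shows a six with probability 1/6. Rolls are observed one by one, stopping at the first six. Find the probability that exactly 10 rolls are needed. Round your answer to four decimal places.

0.0323

Geometric (trials to first success), p = 0.166667.
P(Y = 10) = (1−p)^9 · p = 0.19381 · 0.166667 = 0.032301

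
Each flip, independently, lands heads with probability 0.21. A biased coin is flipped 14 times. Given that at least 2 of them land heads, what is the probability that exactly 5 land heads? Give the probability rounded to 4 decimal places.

0.1187

X ~ Binomial(14, 0.21). Want P(X=5 | X≥2) = P(X=5) / P(X≥2).
P(X=5) = C(14,5)·0.21^5·0.79^9 = 0.097995
P(X≥2) = 1 − 0.036879 − 0.137246 = 0.825875
Ratio = 0.097995 / 0.825875 = 0.118656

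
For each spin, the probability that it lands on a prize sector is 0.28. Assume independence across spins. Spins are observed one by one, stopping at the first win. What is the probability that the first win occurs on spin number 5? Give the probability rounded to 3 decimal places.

0.075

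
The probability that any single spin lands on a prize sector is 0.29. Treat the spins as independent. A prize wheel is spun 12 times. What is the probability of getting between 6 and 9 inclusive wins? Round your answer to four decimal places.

0.1025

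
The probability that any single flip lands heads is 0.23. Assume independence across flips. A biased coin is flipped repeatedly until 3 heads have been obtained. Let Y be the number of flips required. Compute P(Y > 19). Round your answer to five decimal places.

Needing more than 19 flips ⇔ fewer than 3 successes in the first 19. With X ~ Binomial(19, 0.23), P(Y > 19) = P(X ≤ 2).
  k=0: C(19,0)·0.23^0·0.77^19 = 0.0069715
  k=1: C(19,1)·0.23^1·0.77^18 = 0.0395653
  k=2: C(19,2)·0.23^2·0.77^17 = 0.1063639
P(X ≤ 2) = 0.1529006

0.15290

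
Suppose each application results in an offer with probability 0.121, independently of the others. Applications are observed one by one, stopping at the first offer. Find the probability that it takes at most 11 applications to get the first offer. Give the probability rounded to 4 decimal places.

0.7580

Y = number of applications to the first success; geometric, p = 0.121.
P(Y ≤ 11) = 1 − (1−p)^11 = 1 − 0.242035 = 0.757965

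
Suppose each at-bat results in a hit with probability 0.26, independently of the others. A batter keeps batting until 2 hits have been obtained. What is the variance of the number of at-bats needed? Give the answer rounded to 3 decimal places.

21.893

Y = total at-bats until the second success; negative binomial with r=2, p=0.26.
Var(Y) = r(1−p)/p² = 2·0.74 / 0.26² = 21.89349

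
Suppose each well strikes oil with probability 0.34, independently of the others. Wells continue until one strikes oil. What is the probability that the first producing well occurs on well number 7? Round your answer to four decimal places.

0.0281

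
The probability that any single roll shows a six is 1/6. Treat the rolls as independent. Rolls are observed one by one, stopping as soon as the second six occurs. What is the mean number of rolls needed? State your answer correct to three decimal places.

12.000

Y = total rolls until the second success; negative binomial with r=2, p=0.166667.
E[Y] = r / p = 2 / 0.166667 = 12.00000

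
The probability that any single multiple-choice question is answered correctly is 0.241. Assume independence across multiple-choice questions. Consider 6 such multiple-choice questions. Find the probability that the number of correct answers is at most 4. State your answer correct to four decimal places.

X ~ Binomial(6, 0.241); P(X ≤ 4) = Σ C(6,k) p^k (1−p)^(6−k) over k:
  k=0: C(6,0)·0.241^0·0.759^6 = 0.191184
  k=1: C(6,1)·0.241^1·0.759^5 = 0.364231
  k=2: C(6,2)·0.241^2·0.759^4 = 0.289130
  k=3: C(6,3)·0.241^3·0.759^3 = 0.122407
  k=4: C(6,4)·0.241^4·0.759^2 = 0.029150
Total = 0.996102

0.9961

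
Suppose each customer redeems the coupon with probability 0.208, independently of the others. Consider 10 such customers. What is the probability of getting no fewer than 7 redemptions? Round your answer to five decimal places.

0.00111

X ~ Binomial(10, 0.208); P(X ≥ 7) = Σ C(10,k) p^k (1−p)^(10−k) over k:
  k=7: C(10,7)·0.208^7·0.792^3 = 0.0010042
  k=8: C(10,8)·0.208^8·0.792^2 = 0.0000989
  k=9: C(10,9)·0.208^9·0.792^1 = 0.0000058
  k=10: C(10,10)·0.208^10·0.792^0 = 0.0000002
Total = 0.0011090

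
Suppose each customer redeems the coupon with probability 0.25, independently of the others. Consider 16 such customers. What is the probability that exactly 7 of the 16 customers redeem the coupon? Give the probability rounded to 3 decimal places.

0.052

X ~ Binomial(n=16, p=0.25).
P(X=7) = C(16,7) · p^7 · (1−p)^9
= 11440 · 6.1035e-05 · 0.075085 = 0.05243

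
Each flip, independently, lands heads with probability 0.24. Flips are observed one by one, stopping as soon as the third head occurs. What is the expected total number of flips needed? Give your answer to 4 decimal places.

Y = total flips until the third success; negative binomial with r=3, p=0.24.
E[Y] = r / p = 3 / 0.24 = 12.500000

12.5000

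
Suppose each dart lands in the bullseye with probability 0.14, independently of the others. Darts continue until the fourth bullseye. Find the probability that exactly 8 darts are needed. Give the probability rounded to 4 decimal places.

Y = trial on which the fourth success occurs; negative binomial, r=4, p=0.14.
P(Y=8) = C(7,3) · p^4 · (1−p)^4
= 35 · 0.00038416 · 0.54701 = 0.007355

0.0074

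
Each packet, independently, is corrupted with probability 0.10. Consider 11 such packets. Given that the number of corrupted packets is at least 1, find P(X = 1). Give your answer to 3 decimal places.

X ~ Binomial(11, 0.10). Want P(X=1 | X≥1) = P(X=1) / P(X≥1).
P(X=1) = C(11,1)·0.10^1·0.90^10 = 0.38355
P(X≥1) = 1 − 0.31381 = 0.68619
Ratio = 0.38355 / 0.68619 = 0.55895

0.559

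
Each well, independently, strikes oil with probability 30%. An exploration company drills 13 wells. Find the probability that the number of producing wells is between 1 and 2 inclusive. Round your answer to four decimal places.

0.1928

X ~ Binomial(13, 0.30); P(1 ≤ X ≤ 2) = Σ C(13,k) p^k (1−p)^(13−k) over k:
  k=1: C(13,1)·0.30^1·0.70^12 = 0.053981
  k=2: C(13,2)·0.30^2·0.70^11 = 0.138808
Total = 0.192789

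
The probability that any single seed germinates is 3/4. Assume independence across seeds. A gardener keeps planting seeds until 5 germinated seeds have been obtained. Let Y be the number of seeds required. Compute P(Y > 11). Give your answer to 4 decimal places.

Needing more than 11 seeds ⇔ fewer than 5 successes in the first 11. With X ~ Binomial(11, 0.75), P(Y > 11) = P(X ≤ 4).
  k=0: C(11,0)·0.75^0·0.25^11 = 0.000000
  k=1: C(11,1)·0.75^1·0.25^10 = 0.000008
  k=2: C(11,2)·0.75^2·0.25^9 = 0.000118
  k=3: C(11,3)·0.75^3·0.25^8 = 0.001062
  k=4: C(11,4)·0.75^4·0.25^7 = 0.006373
P(X ≤ 4) = 0.007561

0.0076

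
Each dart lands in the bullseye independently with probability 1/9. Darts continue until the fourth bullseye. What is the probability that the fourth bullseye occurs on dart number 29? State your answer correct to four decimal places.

0.0263

Y = trial on which the fourth success occurs; negative binomial, r=4, p=0.111111.
P(Y=29) = C(28,3) · p^4 · (1−p)^25
= 3276 · 0.00015242 · 0.052624 = 0.026276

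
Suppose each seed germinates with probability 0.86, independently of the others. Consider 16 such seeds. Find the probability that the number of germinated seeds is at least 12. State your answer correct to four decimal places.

X ~ Binomial(16, 0.86); P(X ≥ 12) = Σ C(16,k) p^k (1−p)^(16−k) over k:
  k=12: C(16,12)·0.86^12·0.14^4 = 0.114437
  k=13: C(16,13)·0.86^13·0.14^3 = 0.216298
  k=14: C(16,14)·0.86^14·0.14^2 = 0.284718
  k=15: C(16,15)·0.86^15·0.14^1 = 0.233198
  k=16: C(16,16)·0.86^16·0.14^0 = 0.089531
Total = 0.938182

0.9382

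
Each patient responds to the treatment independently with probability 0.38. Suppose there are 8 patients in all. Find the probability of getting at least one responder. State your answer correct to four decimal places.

P(at least one) = 1 − P(none) = 1 − (1 − 0.38)^8
= 1 − 0.021834 = 0.978166

0.9782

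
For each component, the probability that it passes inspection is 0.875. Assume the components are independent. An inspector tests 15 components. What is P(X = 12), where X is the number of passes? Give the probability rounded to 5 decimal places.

X ~ Binomial(n=15, p=0.875).
P(X=12) = C(15,12) · p^12 · (1−p)^3
= 455 · 0.20142 · 0.0019531 = 0.1789938

0.17899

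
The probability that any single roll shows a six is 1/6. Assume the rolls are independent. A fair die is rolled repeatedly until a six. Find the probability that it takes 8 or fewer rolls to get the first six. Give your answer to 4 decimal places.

Y = number of rolls to the first success; geometric, p = 0.166667.
P(Y ≤ 8) = 1 − (1−p)^8 = 1 − 0.232568 = 0.767432

0.7674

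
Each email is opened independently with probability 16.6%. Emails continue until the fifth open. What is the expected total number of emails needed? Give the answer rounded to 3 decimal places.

30.120

Y = total emails until the fifth success; negative binomial with r=5, p=0.166.
E[Y] = r / p = 5 / 0.166 = 30.12048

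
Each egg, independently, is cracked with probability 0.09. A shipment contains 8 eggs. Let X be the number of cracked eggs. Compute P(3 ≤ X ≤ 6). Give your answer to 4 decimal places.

0.0289

X ~ Binomial(8, 0.09); P(3 ≤ X ≤ 6) = Σ C(8,k) p^k (1−p)^(8−k) over k:
  k=3: C(8,3)·0.09^3·0.91^5 = 0.025475
  k=4: C(8,4)·0.09^4·0.91^4 = 0.003149
  k=5: C(8,5)·0.09^5·0.91^3 = 0.000249
  k=6: C(8,6)·0.09^6·0.91^2 = 0.000012
Total = 0.028886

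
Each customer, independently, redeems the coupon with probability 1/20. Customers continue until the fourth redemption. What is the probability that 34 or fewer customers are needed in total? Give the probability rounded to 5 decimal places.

Finishing within 34 customers ⇔ at least 4 successes in the first 34. With X ~ Binomial(34, 0.05), P(Y ≤ 34) = 1 − P(X ≤ 3).
  k=0: C(34,0)·0.05^0·0.95^34 = 0.1748246
  k=1: C(34,1)·0.05^1·0.95^33 = 0.3128440
  k=2: C(34,2)·0.05^2·0.95^32 = 0.2716804
  k=3: C(34,3)·0.05^3·0.95^31 = 0.1525223
1 − 0.9118713 = 0.0881287

0.08813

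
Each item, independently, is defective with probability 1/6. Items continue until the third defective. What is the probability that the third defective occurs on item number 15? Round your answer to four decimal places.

0.0473

Y = trial on which the third success occurs; negative binomial, r=3, p=0.166667.
P(Y=15) = C(14,2) · p^3 · (1−p)^12
= 91 · 0.0046296 · 0.11216 = 0.047251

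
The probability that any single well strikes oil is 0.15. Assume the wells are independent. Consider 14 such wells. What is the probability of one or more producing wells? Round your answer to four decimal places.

P(at least one) = 1 − P(none) = 1 − (1 − 0.15)^14
= 1 − 0.102770 = 0.897230

0.8972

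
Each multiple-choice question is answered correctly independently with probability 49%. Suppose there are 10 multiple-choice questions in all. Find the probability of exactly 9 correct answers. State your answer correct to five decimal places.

0.00830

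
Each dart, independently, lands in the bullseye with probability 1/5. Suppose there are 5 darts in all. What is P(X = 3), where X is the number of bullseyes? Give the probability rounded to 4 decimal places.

X ~ Binomial(n=5, p=0.20).
P(X=3) = C(5,3) · p^3 · (1−p)^2
= 10 · 0.008 · 0.64 = 0.051200

0.0512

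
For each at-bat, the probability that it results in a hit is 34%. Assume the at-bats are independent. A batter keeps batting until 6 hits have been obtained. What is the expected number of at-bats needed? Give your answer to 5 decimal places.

17.64706

Y = total at-bats until the sixth success; negative binomial with r=6, p=0.34.
E[Y] = r / p = 6 / 0.34 = 17.6470588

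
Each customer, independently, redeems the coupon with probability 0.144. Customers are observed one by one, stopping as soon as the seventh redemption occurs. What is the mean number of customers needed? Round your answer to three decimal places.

48.611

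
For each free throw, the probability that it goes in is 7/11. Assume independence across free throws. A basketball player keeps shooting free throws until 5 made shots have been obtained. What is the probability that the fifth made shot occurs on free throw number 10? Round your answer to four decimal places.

Y = trial on which the fifth success occurs; negative binomial, r=5, p=0.636364.
P(Y=10) = C(9,4) · p^5 · (1−p)^5
= 126 · 0.10436 · 0.0063582 = 0.083605

0.0836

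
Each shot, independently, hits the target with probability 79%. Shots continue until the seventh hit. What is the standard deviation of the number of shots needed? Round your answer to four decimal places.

Y = total shots until the seventh success; negative binomial with r=7, p=0.79.
SD(Y) = √[r(1−p)/p²] = √(2.355392) = 1.534729

1.5347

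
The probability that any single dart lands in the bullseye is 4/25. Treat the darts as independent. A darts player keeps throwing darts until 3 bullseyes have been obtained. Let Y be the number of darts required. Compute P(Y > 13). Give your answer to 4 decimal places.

Needing more than 13 darts ⇔ fewer than 3 successes in the first 13. With X ~ Binomial(13, 0.16), P(Y > 13) = P(X ≤ 2).
  k=0: C(13,0)·0.16^0·0.84^13 = 0.103665
  k=1: C(13,1)·0.16^1·0.84^12 = 0.256693
  k=2: C(13,2)·0.16^2·0.84^11 = 0.293364
P(X ≤ 2) = 0.653722

0.6537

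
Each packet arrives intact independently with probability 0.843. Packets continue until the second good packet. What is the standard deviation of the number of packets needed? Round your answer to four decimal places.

0.6647

Y = total packets until the second success; negative binomial with r=2, p=0.843.
SD(Y) = √[r(1−p)/p²] = √(0.441850) = 0.664718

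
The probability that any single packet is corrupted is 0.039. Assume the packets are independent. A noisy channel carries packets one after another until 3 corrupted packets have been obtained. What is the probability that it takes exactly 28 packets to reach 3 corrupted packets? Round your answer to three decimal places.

0.008

Y = trial on which the third success occurs; negative binomial, r=3, p=0.039.
P(Y=28) = C(27,2) · p^3 · (1−p)^25
= 351 · 5.9319e-05 · 0.3699 = 0.00770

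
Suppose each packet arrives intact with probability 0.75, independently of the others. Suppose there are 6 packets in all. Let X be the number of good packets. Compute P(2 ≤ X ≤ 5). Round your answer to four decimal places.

0.8174

X ~ Binomial(6, 0.75); P(2 ≤ X ≤ 5) = Σ C(6,k) p^k (1−p)^(6−k) over k:
  k=2: C(6,2)·0.75^2·0.25^4 = 0.032959
  k=3: C(6,3)·0.75^3·0.25^3 = 0.131836
  k=4: C(6,4)·0.75^4·0.25^2 = 0.296631
  k=5: C(6,5)·0.75^5·0.25^1 = 0.355957
Total = 0.817383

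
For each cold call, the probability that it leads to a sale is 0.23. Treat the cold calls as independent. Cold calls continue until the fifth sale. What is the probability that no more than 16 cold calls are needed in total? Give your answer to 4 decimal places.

0.2991

Finishing within 16 cold calls ⇔ at least 5 successes in the first 16. With X ~ Binomial(16, 0.23), P(Y ≤ 16) = 1 − P(X ≤ 4).
  k=0: C(16,0)·0.23^0·0.77^16 = 0.015270
  k=1: C(16,1)·0.23^1·0.77^15 = 0.072981
  k=2: C(16,2)·0.23^2·0.77^14 = 0.163496
  k=3: C(16,3)·0.23^3·0.77^13 = 0.227903
  k=4: C(16,4)·0.23^4·0.77^12 = 0.221244
1 − 0.700895 = 0.299105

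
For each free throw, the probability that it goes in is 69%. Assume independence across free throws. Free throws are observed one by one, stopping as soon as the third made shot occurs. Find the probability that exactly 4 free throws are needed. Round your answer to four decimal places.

Y = trial on which the third success occurs; negative binomial, r=3, p=0.69.
P(Y=4) = C(3,2) · p^3 · (1−p)^1
= 3 · 0.32851 · 0.31 = 0.305513

0.3055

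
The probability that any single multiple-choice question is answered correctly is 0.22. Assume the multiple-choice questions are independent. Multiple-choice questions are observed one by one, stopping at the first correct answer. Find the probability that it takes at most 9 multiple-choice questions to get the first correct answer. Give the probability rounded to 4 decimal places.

0.8931

Y = number of multiple-choice questions to the first success; geometric, p = 0.22.
P(Y ≤ 9) = 1 − (1−p)^9 = 1 − 0.106869 = 0.893131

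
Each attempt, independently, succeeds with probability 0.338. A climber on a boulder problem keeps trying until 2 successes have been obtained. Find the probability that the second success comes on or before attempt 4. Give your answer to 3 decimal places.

Finishing within 4 attempts ⇔ at least 2 successes in the first 4. With X ~ Binomial(4, 0.338), P(Y ≤ 4) = 1 − P(X ≤ 1).
  k=0: C(4,0)·0.338^0·0.662^4 = 0.19206
  k=1: C(4,1)·0.338^1·0.662^3 = 0.39224
1 − 0.58430 = 0.41570

0.416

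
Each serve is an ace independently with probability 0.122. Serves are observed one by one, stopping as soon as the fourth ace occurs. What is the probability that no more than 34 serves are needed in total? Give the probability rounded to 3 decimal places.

0.609

Finishing within 34 serves ⇔ at least 4 successes in the first 34. With X ~ Binomial(34, 0.122), P(Y ≤ 34) = 1 − P(X ≤ 3).
  k=0: C(34,0)·0.122^0·0.878^34 = 0.01199
  k=1: C(34,1)·0.122^1·0.878^33 = 0.05664
  k=2: C(34,2)·0.122^2·0.878^32 = 0.12987
  k=3: C(34,3)·0.122^3·0.878^31 = 0.19249
1 − 0.39099 = 0.60901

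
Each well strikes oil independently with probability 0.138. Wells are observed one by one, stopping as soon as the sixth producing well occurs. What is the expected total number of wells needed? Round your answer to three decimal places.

43.478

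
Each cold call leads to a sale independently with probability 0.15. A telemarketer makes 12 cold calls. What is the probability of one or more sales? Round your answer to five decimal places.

P(at least one) = 1 − P(none) = 1 − (1 − 0.15)^12
= 1 − 0.1422418 = 0.8577582

0.85776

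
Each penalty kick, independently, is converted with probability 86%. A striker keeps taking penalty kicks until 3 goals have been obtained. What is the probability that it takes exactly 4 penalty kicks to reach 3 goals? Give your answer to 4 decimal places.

Y = trial on which the third success occurs; negative binomial, r=3, p=0.86.
P(Y=4) = C(3,2) · p^3 · (1−p)^1
= 3 · 0.63606 · 0.14 = 0.267144

0.2671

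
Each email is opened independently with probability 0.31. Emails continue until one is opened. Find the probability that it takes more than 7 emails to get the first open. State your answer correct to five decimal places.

0.07446

Y = number of emails to the first success; geometric, p = 0.31.
P(Y > 7) = P(first 7 all fail) = (1−p)^7 = 0.0744635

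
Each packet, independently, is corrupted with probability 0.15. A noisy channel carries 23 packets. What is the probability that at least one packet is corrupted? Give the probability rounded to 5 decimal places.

P(at least one) = 1 − P(none) = 1 − (1 − 0.15)^23
= 1 − 0.0238032 = 0.9761968

0.97620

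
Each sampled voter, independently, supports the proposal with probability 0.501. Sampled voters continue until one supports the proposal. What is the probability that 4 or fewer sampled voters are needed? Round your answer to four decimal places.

0.9380

Y = number of sampled voters to the first success; geometric, p = 0.501.
P(Y ≤ 4) = 1 − (1−p)^4 = 1 − 0.062001 = 0.937999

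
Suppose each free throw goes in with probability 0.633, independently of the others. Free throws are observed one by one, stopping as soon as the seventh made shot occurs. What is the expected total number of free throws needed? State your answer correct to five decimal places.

11.05845

Y = total free throws until the seventh success; negative binomial with r=7, p=0.633.
E[Y] = r / p = 7 / 0.633 = 11.0584518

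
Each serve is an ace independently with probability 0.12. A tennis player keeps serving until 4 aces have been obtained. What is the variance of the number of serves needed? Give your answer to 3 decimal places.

Y = total serves until the fourth success; negative binomial with r=4, p=0.12.
Var(Y) = r(1−p)/p² = 4·0.88 / 0.12² = 244.44444

244.444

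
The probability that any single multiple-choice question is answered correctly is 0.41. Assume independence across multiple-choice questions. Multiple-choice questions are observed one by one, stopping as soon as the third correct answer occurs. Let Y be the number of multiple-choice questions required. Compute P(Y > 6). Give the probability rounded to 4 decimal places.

Needing more than 6 multiple-choice questions ⇔ fewer than 3 successes in the first 6. With X ~ Binomial(6, 0.41), P(Y > 6) = P(X ≤ 2).
  k=0: C(6,0)·0.41^0·0.59^6 = 0.042181
  k=1: C(6,1)·0.41^1·0.59^5 = 0.175871
  k=2: C(6,2)·0.41^2·0.59^4 = 0.305539
P(X ≤ 2) = 0.523591

0.5236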